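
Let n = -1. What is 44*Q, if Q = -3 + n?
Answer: -176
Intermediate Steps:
Q = -4 (Q = -3 - 1 = -4)
44*Q = 44*(-4) = -176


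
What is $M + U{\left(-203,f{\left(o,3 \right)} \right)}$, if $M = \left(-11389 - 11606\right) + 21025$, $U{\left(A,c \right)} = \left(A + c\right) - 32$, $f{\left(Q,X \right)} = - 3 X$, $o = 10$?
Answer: $-2214$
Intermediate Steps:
$U{\left(A,c \right)} = -32 + A + c$
$M = -1970$ ($M = -22995 + 21025 = -1970$)
$M + U{\left(-203,f{\left(o,3 \right)} \right)} = -1970 - 244 = -2214$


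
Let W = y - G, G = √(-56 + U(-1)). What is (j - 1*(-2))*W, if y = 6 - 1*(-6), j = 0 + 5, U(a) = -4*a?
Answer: 84 - 14*I*√13 ≈ 84.0 - 50.478*I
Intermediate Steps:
j = 5
G = 2*I*√13 (G = √(-56 - 4*(-1)) = √(-56 + 4) = √(-52) = 2*I*√13 ≈ 7.2111*I)
y = 12 (y = 6 + 6 = 12)
W = 12 - 2*I*√13 ≈ 12.0 - 7.2111*I
(j - 1*(-2))*W = (5 - 1*(-2))*(12 - 2*I*√13) = (5 + 2)*(12 - 2*I*√13) = 7*(12 - 2*I*√13) = 84 - 14*I*√13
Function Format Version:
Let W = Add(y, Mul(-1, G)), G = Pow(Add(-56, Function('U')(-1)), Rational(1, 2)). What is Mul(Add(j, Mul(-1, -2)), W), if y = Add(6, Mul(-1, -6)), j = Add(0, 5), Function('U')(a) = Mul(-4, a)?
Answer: Add(84, Mul(-14, I, Pow(13, Rational(1, 2)))) ≈ Add(84.000, Mul(-50.478, I))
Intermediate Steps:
j = 5
G = Mul(2, I, Pow(13, Rational(1, 2))) (G = Pow(Add(-56, Mul(-4, -1)), Rational(1, 2)) = Pow(Add(-56, 4), Rational(1, 2)) = Pow(-52, Rational(1, 2)) = Mul(2, I, Pow(13, Rational(1, 2))) ≈ Mul(7.2111, I))
y = 12 (y = Add(6, 6) = 12)
W = Add(12, Mul(-2, I, Pow(13, Rational(1, 2)))) (W = Add(12, Mul(-1, Mul(2, I, Pow(13, Rational(1, 2))))) = Add(12, Mul(-2, I, Pow(13, Rational(1, 2)))) ≈ Add(12.000, Mul(-7.2111, I)))
Mul(Add(j, Mul(-1, -2)), W) = Mul(Add(5, Mul(-1, -2)), Add(12, Mul(-2, I, Pow(13, Rational(1, 2))))) = Mul(Add(5, 2), Add(12, Mul(-2, I, Pow(13, Rational(1, 2))))) = Mul(7, Add(12, Mul(-2, I, Pow(13, Rational(1, 2))))) = Add(84, Mul(-14, I, Pow(13, Rational(1, 2))))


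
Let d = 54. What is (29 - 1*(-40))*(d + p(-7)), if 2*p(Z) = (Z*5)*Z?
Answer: 24357/2 ≈ 12179.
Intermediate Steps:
p(Z) = 5*Z²/2 (p(Z) = ((Z*5)*Z)/2 = ((5*Z)*Z)/2 = (5*Z²)/2 = 5*Z²/2)
(29 - 1*(-40))*(d + p(-7)) = (29 - 1*(-40))*(54 + (5/2)*(-7)²) = (29 + 40)*(54 + (5/2)*49) = 69*(54 + 245/2) = 69*(353/2) = 24357/2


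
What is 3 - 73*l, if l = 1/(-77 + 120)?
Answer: 56/43 ≈ 1.3023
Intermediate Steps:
l = 1/43 ≈ 0.023256
3 - 73*l = 3 - 73*1/43 = 3 - 73/43 = 56/43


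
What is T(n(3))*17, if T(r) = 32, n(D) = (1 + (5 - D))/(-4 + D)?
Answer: 544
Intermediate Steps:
n(D) = (6 - D)/(-4 + D)
T(n(3))*17 = 32*17 = 544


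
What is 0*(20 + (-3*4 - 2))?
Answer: 0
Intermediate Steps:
0*(20 + (-3*4 - 2)) = 0*(20 + (-12 - 2)) = 0*(20 - 14) = 0*6 = 0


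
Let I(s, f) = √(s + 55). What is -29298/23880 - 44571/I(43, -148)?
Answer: -4883/3980 - 44571*√2/14 ≈ -4503.6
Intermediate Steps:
I(s, f) = √(55 + s)
-29298/23880 - 44571/I(43, -148) = -29298/23880 - 44571/√(55 + 43) = -29298*1/23880 - 44571*√2/14 = -4883/3980 - 44571*√2/14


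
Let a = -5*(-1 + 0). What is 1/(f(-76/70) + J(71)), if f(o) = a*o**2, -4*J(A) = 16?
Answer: 245/464 ≈ 0.52802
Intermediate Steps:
a = 5 (a = -5*(-1) = 5)
J(A) = -4 (J(A) = -1/4*16 = -4)
f(o) = 5*o**2
1/(f(-76/70) + J(71)) = 1/(5*(-76/70)**2 - 4) = 1/(5*(-76*1/70)**2 - 4) = 1/(5*(-38/35)**2 - 4) = 1/(5*(1444/1225) - 4) = 1/(1444/245 - 4) = 1/(464/245) = 245/464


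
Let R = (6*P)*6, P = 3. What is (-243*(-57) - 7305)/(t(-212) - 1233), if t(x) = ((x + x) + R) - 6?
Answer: -6546/1555 ≈ -4.2096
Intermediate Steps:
R = 108 (R = (6*3)*6 = 18*6 = 108)
t(x) = 102 + 2*x (t(x) = ((x + x) + 108) - 6 = (2*x + 108) - 6 = (108 + 2*x) - 6 = 102 + 2*x)
(-243*(-57) - 7305)/(t(-212) - 1233) = (-243*(-57) - 7305)/((102 + 2*(-212)) - 1233) = (13851 - 7305)/((102 - 424) - 1233) = 6546/(-322 - 1233) = 6546/(-1555) = 6546*(-1/1555) = -6546/1555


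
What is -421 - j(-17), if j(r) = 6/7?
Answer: -2953/7 ≈ -421.86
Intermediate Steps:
j(r) = 6/7 (j(r) = 6*(1/7) = 6/7)
-421 - j(-17) = -421 - 1*6/7 = -421 - 6/7 = -2953/7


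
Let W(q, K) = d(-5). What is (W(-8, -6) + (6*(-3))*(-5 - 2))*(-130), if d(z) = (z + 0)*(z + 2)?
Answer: -18330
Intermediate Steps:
d(z) = z*(2 + z)
W(q, K) = 15 (W(q, K) = -5*(2 - 5) = -5*(-3) = 15)
(W(-8, -6) + (6*(-3))*(-5 - 2))*(-130) = (15 + (6*(-3))*(-5 - 2))*(-130) = (15 - 18*(-7))*(-130) = (15 + 126)*(-130) = 141*(-130) = -18330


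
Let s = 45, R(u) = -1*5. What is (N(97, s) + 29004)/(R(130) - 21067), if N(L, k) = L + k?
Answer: -14573/10536 ≈ -1.3832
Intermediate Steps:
R(u) = -5
(N(97, s) + 29004)/(R(130) - 21067) = ((97 + 45) + 29004)/(-5 - 21067) = (142 + 29004)/(-21072) = 29146*(-1/21072) = -14573/10536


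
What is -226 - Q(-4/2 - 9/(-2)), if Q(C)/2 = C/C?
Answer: -228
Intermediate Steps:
Q(C) = 2 (Q(C) = 2*(C/C) = 2*1 = 2)
-226 - Q(-4/2 - 9/(-2)) = -226 - 1*2 = -226 - 2 = -228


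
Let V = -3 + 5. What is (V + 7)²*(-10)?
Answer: -810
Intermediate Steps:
V = 2
(V + 7)²*(-10) = (2 + 7)²*(-10) = 9²*(-10) = 81*(-10) = -810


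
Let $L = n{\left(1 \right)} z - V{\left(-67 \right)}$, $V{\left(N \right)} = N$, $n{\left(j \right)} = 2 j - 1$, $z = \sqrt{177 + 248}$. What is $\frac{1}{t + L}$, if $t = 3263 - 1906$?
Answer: $\frac{1424}{2027351} - \frac{5 \sqrt{17}}{2027351} \approx 0.00069223$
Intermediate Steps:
$z = 5 \sqrt{17}$ ($z = \sqrt{425} = 5 \sqrt{17} \approx 20.616$)
$n{\left(j \right)} = -1 + 2 j$
$t = 1357$ ($t = 3263 - 1906 = 1357$)
$L = 67 + 5 \sqrt{17}$ ($L = \left(-1 + 2 \cdot 1\right) 5 \sqrt{17} - -67 = \left(-1 + 2\right) 5 \sqrt{17} + 67 = 1 \cdot 5 \sqrt{17} + 67 = 5 \sqrt{17} + 67 = 67 + 5 \sqrt{17} \approx 87.615$)
$\frac{1}{t + L} = \frac{1}{1357 + \left(67 + 5 \sqrt{17}\right)} = \frac{1}{1424 + 5 \sqrt{17}}$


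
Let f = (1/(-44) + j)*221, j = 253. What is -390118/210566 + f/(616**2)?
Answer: -2997726526643/1757811706112 ≈ -1.7054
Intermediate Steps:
f = 2459951/44 (f = (1/(-44) + 253)*221 = (-1/44 + 253)*221 = (11131/44)*221 = 2459951/44 ≈ 55908.)
-390118/210566 + f/(616**2) = -390118/210566 + 2459951/(44*(616**2)) = -390118*1/210566 + (2459951/44)/379456 = -195059/105283 + (2459951/44)*(1/379456) = -195059/105283 + 2459951/16696064 = -2997726526643/1757811706112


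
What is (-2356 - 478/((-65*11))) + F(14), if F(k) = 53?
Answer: -1646167/715 ≈ -2302.3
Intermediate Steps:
(-2356 - 478/((-65*11))) + F(14) = (-2356 - 478/((-65*11))) + 53 = (-2356 - 478/(-715)) + 53 = (-2356 - 478*(-1/715)) + 53 = (-2356 + 478/715) + 53 = -1684062/715 + 53 = -1646167/715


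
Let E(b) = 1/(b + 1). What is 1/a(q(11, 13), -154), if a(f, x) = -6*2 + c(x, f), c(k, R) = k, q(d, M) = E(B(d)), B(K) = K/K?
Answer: -1/166 ≈ -0.0060241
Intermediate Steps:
B(K) = 1
E(b) = 1/(1 + b)
q(d, M) = 1/2 (q(d, M) = 1/(1 + 1) = 1/2)
a(f, x) = -12 + x (a(f, x) = -6*2 + x = -12 + x)
1/a(q(11, 13), -154) = 1/(-12 - 154) = 1/(-166) = -1/166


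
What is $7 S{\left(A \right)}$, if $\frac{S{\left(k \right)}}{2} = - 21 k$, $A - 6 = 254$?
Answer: $-76440$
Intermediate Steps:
$A = 260$ ($A = 6 + 254 = 260$)
$S{\left(k \right)} = - 42 k$ ($S{\left(k \right)} = 2 \left(- 21 k\right) = - 42 k$)
$7 S{\left(A \right)} = 7 \left(\left(-42\right) 260\right) = 7 \left(-10920\right) = -76440$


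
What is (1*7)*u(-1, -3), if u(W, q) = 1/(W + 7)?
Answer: 7/6 ≈ 1.1667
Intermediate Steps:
u(W, q) = 1/(7 + W)
(1*7)*u(-1, -3) = (1*7)/(7 - 1) = 7/6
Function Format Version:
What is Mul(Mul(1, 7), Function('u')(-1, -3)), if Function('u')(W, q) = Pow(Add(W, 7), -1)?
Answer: Rational(7, 6) ≈ 1.1667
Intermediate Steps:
Function('u')(W, q) = Pow(Add(7, W), -1)
Mul(Mul(1, 7), Function('u')(-1, -3)) = Mul(Mul(1, 7), Pow(Add(7, -1), -1)) = Mul(7, Pow(6, -1)) = Mul(7, Rational(1, 6)) = Rational(7, 6)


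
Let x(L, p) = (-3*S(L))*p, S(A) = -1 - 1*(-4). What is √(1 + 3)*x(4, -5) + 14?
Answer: 104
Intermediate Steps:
S(A) = 3 (S(A) = -1 + 4 = 3)
x(L, p) = -9*p (x(L, p) = (-3*3)*p = -9*p)
√(1 + 3)*x(4, -5) + 14 = √(1 + 3)*(-9*(-5)) + 14 = √4*45 + 14 = 2*45 + 14 = 90 + 14 = 104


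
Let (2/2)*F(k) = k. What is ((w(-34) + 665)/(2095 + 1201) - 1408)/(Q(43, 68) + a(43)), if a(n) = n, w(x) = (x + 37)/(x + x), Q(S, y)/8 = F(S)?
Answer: -1021123/280704 ≈ -3.6377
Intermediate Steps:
F(k) = k
Q(S, y) = 8*S
w(x) = (37 + x)/(2*x) (w(x) = (37 + x)/((2*x)) = (37 + x)*(1/(2*x)) = (37 + x)/(2*x))
((w(-34) + 665)/(2095 + 1201) - 1408)/(Q(43, 68) + a(43)) = (((½)*(37 - 34)/(-34) + 665)/(2095 + 1201) - 1408)/(8*43 + 43) = (((½)*(-1/34)*3 + 665)/3296 - 1408)/(344 + 43) = ((-3/68 + 665)*(1/3296) - 1408)/387 = ((45217/68)*(1/3296) - 1408)*(1/387) = (439/2176 - 1408)*(1/387) = -3063369/2176*1/387 = -1021123/280704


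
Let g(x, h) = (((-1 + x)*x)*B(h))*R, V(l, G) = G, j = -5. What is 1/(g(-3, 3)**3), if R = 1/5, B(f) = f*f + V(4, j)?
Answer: 125/110592 ≈ 0.0011303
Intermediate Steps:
B(f) = -5 + f**2 (B(f) = f*f - 5 = f**2 - 5 = -5 + f**2)
R = 1/5 (R = 1*(1/5) = 1/5 ≈ 0.20000)
g(x, h) = x*(-1 + x)*(-5 + h**2)/5 (g(x, h) = (((-1 + x)*x)*(-5 + h**2))*(1/5) = ((x*(-1 + x))*(-5 + h**2))*(1/5) = (x*(-1 + x)*(-5 + h**2))*(1/5) = x*(-1 + x)*(-5 + h**2)/5)
1/(g(-3, 3)**3) = 1/(((1/5)*(-3)*(-1 - 3)*(-5 + 3**2))**3) = 1/(((1/5)*(-3)*(-4)*(-5 + 9))**3) = 1/(((1/5)*(-3)*(-4)*4)**3) = 1/((48/5)**3) = 1/(110592/125) = 125/110592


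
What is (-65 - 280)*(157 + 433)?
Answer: -203550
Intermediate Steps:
(-65 - 280)*(157 + 433) = -345*590 = -203550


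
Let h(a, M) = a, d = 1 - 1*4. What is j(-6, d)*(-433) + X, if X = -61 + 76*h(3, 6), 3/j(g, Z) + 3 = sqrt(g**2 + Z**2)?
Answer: 235/4 - 433*sqrt(5)/4 ≈ -183.30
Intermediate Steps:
d = -3 (d = 1 - 4 = -3)
j(g, Z) = 3/(-3 + sqrt(Z**2 + g**2)) (j(g, Z) = 3/(-3 + sqrt(g**2 + Z**2)) = 3/(-3 + sqrt(Z**2 + g**2)))
X = 167 (X = -61 + 76*3 = -61 + 228 = 167)
j(-6, d)*(-433) + X = (3/(-3 + sqrt((-3)**2 + (-6)**2)))*(-433) + 167 = (3/(-3 + sqrt(9 + 36)))*(-433) + 167 = (3/(-3 + sqrt(45)))*(-433) + 167 = (3/(-3 + 3*sqrt(5)))*(-433) + 167 = -1299/(-3 + 3*sqrt(5)) + 167 = 167 - 1299/(-3 + 3*sqrt(5))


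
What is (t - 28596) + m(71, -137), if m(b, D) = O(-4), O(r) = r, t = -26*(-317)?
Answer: -20358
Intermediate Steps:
t = 8242
m(b, D) = -4
(t - 28596) + m(71, -137) = (8242 - 28596) - 4 = -20354 - 4 = -20358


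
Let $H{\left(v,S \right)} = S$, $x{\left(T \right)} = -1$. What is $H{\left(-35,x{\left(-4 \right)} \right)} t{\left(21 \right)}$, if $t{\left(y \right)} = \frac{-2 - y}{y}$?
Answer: $\frac{23}{21} \approx 1.0952$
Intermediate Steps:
$t{\left(y \right)} = \frac{-2 - y}{y}$
$H{\left(-35,x{\left(-4 \right)} \right)} t{\left(21 \right)} = - \frac{-2 - 21}{21} = - \frac{-23}{21} = \left(-1\right) \left(- \frac{23}{21}\right) = \frac{23}{21}$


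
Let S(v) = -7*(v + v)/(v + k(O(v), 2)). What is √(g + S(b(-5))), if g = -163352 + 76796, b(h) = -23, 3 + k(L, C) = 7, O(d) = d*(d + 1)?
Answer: I*√31252834/19 ≈ 294.23*I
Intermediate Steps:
O(d) = d*(1 + d)
k(L, C) = 4 (k(L, C) = -3 + 7 = 4)
g = -86556
S(v) = -14*v/(4 + v) (S(v) = -7*(v + v)/(v + 4) = -7*2*v/(4 + v) = -14*v/(4 + v))
√(g + S(b(-5))) = √(-86556 - 14*(-23)/(4 - 23)) = √(-86556 - 14*(-23)/(-19)) = √(-86556 - 14*(-23)*(-1/19)) = √(-86556 - 322/19) = √(-1644886/19) = I*√31252834/19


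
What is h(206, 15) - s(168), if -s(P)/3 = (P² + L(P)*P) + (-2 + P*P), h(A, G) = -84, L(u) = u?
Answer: 253926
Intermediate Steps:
s(P) = 6 - 9*P² (s(P) = -3*((P² + P*P) + (-2 + P*P)) = -3*((P² + P²) + (-2 + P²)) = -3*(2*P² + (-2 + P²)) = -3*(-2 + 3*P²) = 6 - 9*P²)
h(206, 15) - s(168) = -84 - (6 - 9*168²) = -84 - (6 - 9*28224) = -84 - (6 - 254016) = -84 - 1*(-254010) = -84 + 254010 = 253926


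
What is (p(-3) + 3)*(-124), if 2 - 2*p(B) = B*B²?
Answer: -2170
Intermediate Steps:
p(B) = 1 - B³/2 (p(B) = 1 - B*B²/2 = 1 - B³/2)
(p(-3) + 3)*(-124) = ((1 - ½*(-3)³) + 3)*(-124) = ((1 - ½*(-27)) + 3)*(-124) = ((1 + 27/2) + 3)*(-124) = (29/2 + 3)*(-124) = (35/2)*(-124) = -2170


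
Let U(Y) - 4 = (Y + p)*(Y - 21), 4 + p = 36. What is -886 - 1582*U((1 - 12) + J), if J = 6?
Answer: 1103350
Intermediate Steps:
p = 32 (p = -4 + 36 = 32)
U(Y) = 4 + (-21 + Y)*(32 + Y) (U(Y) = 4 + (Y + 32)*(Y - 21) = 4 + (32 + Y)*(-21 + Y) = 4 + (-21 + Y)*(32 + Y))
-886 - 1582*U((1 - 12) + J) = -886 - 1582*(-668 + ((1 - 12) + 6)² + 11*((1 - 12) + 6)) = -886 - 1582*(-668 + (-11 + 6)² + 11*(-11 + 6)) = -886 - 1582*(-668 + (-5)² + 11*(-5)) = -886 - 1582*(-668 + 25 - 55) = -886 - 1582*(-698) = -886 + 1104236 = 1103350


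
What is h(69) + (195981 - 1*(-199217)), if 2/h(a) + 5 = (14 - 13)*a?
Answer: 12646337/32 ≈ 3.9520e+5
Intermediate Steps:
h(a) = 2/(-5 + a) (h(a) = 2/(-5 + (14 - 13)*a) = 2/(-5 + 1*a) = 2/(-5 + a))
h(69) + (195981 - 1*(-199217)) = 2/(-5 + 69) + (195981 - 1*(-199217)) = 2/64 + (195981 + 199217) = 2*(1/64) + 395198 = 1/32 + 395198 = 12646337/32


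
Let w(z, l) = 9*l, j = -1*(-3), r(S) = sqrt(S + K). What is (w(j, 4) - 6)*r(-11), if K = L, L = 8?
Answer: 30*I*sqrt(3) ≈ 51.962*I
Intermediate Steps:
K = 8
r(S) = sqrt(8 + S) (r(S) = sqrt(S + 8) = sqrt(8 + S))
j = 3
(w(j, 4) - 6)*r(-11) = (9*4 - 6)*sqrt(8 - 11) = (36 - 6)*sqrt(-3) = 30*(I*sqrt(3)) = 30*I*sqrt(3)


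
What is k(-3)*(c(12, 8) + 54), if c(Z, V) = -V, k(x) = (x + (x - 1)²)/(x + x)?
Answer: -299/3 ≈ -99.667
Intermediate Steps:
k(x) = (x + (-1 + x)²)/(2*x) (k(x) = (x + (-1 + x)²)/((2*x)) = (x + (-1 + x)²)*(1/(2*x)) = (x + (-1 + x)²)/(2*x))
k(-3)*(c(12, 8) + 54) = ((½)*(-3 + (-1 - 3)²)/(-3))*(-1*8 + 54) = ((½)*(-⅓)*(-3 + (-4)²))*(-8 + 54) = ((½)*(-⅓)*(-3 + 16))*46 = ((½)*(-⅓)*13)*46 = -13/6*46 = -299/3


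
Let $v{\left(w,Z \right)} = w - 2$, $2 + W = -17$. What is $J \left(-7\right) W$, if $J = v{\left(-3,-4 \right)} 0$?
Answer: $0$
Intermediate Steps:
$W = -19$ ($W = -2 - 17 = -19$)
$v{\left(w,Z \right)} = -2 + w$ ($v{\left(w,Z \right)} = w - 2 = -2 + w$)
$J = 0$ ($J = \left(-2 - 3\right) 0 = \left(-5\right) 0 = 0$)
$J \left(-7\right) W = 0 \left(-7\right) \left(-19\right) = 0 \left(-19\right) = 0$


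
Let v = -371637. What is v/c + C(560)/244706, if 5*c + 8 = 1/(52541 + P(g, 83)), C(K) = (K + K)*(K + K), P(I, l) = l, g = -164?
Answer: 244174851902480/1051214527 ≈ 2.3228e+5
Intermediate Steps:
C(K) = 4*K² (C(K) = (2*K)*(2*K) = 4*K²)
c = -420991/263120 (c = -8/5 + 1/(5*(52541 + 83)) = -8/5 + (⅕)/52624 = -8/5 + (⅕)*(1/52624) = -8/5 + 1/263120 = -420991/263120 ≈ -1.6000)
v/c + C(560)/244706 = -371637/(-420991/263120) + (4*560²)/244706 = -371637*(-263120/420991) + (4*313600)*(1/244706) = 97785127440/420991 + 1254400*(1/244706) = 97785127440/420991 + 12800/2497 = 244174851902480/1051214527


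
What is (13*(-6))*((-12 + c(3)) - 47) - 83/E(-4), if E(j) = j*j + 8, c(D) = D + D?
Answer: 99133/24 ≈ 4130.5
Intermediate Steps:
c(D) = 2*D
E(j) = 8 + j² (E(j) = j² + 8 = 8 + j²)
(13*(-6))*((-12 + c(3)) - 47) - 83/E(-4) = (13*(-6))*((-12 + 2*3) - 47) - 83/(8 + (-4)²) = -78*((-12 + 6) - 47) - 83/(8 + 16) = -78*(-6 - 47) - 83/24 = -78*(-53) - 83*1/24 = 4134 - 83/24 = 99133/24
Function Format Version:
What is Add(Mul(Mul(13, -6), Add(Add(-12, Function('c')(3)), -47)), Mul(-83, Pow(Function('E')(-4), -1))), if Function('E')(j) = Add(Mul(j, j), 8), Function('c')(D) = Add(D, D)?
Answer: Rational(99133, 24) ≈ 4130.5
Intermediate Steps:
Function('c')(D) = Mul(2, D)
Function('E')(j) = Add(8, Pow(j, 2)) (Function('E')(j) = Add(Pow(j, 2), 8) = Add(8, Pow(j, 2)))
Add(Mul(Mul(13, -6), Add(Add(-12, Function('c')(3)), -47)), Mul(-83, Pow(Function('E')(-4), -1))) = Add(Mul(Mul(13, -6), Add(Add(-12, Mul(2, 3)), -47)), Mul(-83, Pow(Add(8, Pow(-4, 2)), -1))) = Add(Mul(-78, Add(Add(-12, 6), -47)), Mul(-83, Pow(Add(8, 16), -1))) = Add(Mul(-78, Add(-6, -47)), Mul(-83, Pow(24, -1))) = Add(Mul(-78, -53), Mul(-83, Rational(1, 24))) = Add(4134, Rational(-83, 24)) = Rational(99133, 24)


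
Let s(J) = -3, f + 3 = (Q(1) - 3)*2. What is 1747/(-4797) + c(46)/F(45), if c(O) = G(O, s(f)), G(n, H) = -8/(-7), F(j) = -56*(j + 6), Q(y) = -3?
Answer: -1456850/3995901 ≈ -0.36459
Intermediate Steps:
f = -15 (f = -3 + (-3 - 3)*2 = -3 - 6*2 = -3 - 12 = -15)
F(j) = -336 - 56*j (F(j) = -56*(6 + j) = -336 - 56*j)
G(n, H) = 8/7 (G(n, H) = -8*(-⅐) = 8/7)
c(O) = 8/7
1747/(-4797) + c(46)/F(45) = 1747/(-4797) + 8/(7*(-336 - 56*45)) = 1747*(-1/4797) + 8/(7*(-336 - 2520)) = -1747/4797 + (8/7)/(-2856) = -1747/4797 + (8/7)*(-1/2856) = -1747/4797 - 1/2499 = -1456850/3995901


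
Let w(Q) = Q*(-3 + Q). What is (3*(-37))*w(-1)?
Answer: -444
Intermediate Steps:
(3*(-37))*w(-1) = (3*(-37))*(-(-3 - 1)) = -(-111)*(-4) = -111*4 = -444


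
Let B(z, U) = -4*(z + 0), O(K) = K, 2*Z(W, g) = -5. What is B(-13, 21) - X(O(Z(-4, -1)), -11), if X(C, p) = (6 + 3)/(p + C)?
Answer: 158/3 ≈ 52.667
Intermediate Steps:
Z(W, g) = -5/2 (Z(W, g) = (1/2)*(-5) = -5/2)
B(z, U) = -4*z
X(C, p) = 9/(C + p)
B(-13, 21) - X(O(Z(-4, -1)), -11) = -4*(-13) - 9/(-5/2 - 11) = 52 - 9/(-27/2) = 52 - 9*(-2)/27 = 52 - 1*(-2/3) = 52 + 2/3 = 158/3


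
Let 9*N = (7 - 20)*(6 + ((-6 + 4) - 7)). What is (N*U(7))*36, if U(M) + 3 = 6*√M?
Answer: -468 + 936*√7 ≈ 2008.4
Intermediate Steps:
U(M) = -3 + 6*√M
N = 13/3 (N = ((7 - 20)*(6 + ((-6 + 4) - 7)))/9 = (-13*(6 + (-2 - 7)))/9 = (-13*(6 - 9))/9 = (-13*(-3))/9 = (⅑)*39 = 13/3 ≈ 4.3333)
(N*U(7))*36 = (13*(-3 + 6*√7)/3)*36 = (-13 + 26*√7)*36 = -468 + 936*√7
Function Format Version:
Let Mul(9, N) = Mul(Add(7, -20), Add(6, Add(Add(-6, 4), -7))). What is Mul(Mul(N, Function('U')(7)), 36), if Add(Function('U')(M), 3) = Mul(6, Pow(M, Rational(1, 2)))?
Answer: Add(-468, Mul(936, Pow(7, Rational(1, 2)))) ≈ 2008.4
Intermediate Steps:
Function('U')(M) = Add(-3, Mul(6, Pow(M, Rational(1, 2))))
N = Rational(13, 3) (N = Mul(Rational(1, 9), Mul(Add(7, -20), Add(6, Add(Add(-6, 4), -7)))) = Mul(Rational(1, 9), Mul(-13, Add(6, Add(-2, -7)))) = Mul(Rational(1, 9), Mul(-13, Add(6, -9))) = Mul(Rational(1, 9), Mul(-13, -3)) = Mul(Rational(1, 9), 39) = Rational(13, 3) ≈ 4.3333)
Mul(Mul(N, Function('U')(7)), 36) = Mul(Mul(Rational(13, 3), Add(-3, Mul(6, Pow(7, Rational(1, 2))))), 36) = Mul(Add(-13, Mul(26, Pow(7, Rational(1, 2)))), 36) = Add(-468, Mul(936, Pow(7, Rational(1, 2))))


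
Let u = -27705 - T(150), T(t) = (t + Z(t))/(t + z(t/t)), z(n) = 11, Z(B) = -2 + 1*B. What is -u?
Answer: 4460803/161 ≈ 27707.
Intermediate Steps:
Z(B) = -2 + B
T(t) = (-2 + 2*t)/(11 + t) (T(t) = (t + (-2 + t))/(t + 11) = (-2 + 2*t)/(11 + t))
u = -4460803/161 (u = -27705 - 2*(-1 + 150)/(11 + 150) = -27705 - 2*149/161 = -27705 - 1*298/161 = -27705 - 298/161 = -4460803/161 ≈ -27707.)
-u = -1*(-4460803/161) = 4460803/161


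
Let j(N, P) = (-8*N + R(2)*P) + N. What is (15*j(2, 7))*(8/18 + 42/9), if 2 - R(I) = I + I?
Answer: -6440/3 ≈ -2146.7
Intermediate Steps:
R(I) = 2 - 2*I (R(I) = 2 - (I + I) = 2 - 2*I)
j(N, P) = -7*N - 2*P (j(N, P) = (-8*N + (2 - 2*2)*P) + N = (-8*N + (2 - 4)*P) + N = (-8*N - 2*P) + N = -7*N - 2*P)
(15*j(2, 7))*(8/18 + 42/9) = (15*(-7*2 - 2*7))*(8/18 + 42/9) = (15*(-14 - 14))*(8*(1/18) + 42*(⅑)) = (15*(-28))*(4/9 + 14/3) = -420*46/9 = -6440/3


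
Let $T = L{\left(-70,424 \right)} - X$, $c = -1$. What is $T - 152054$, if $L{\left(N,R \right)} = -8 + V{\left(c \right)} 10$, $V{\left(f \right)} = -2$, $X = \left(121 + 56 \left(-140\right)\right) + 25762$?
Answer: $-170125$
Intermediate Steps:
$X = 18043$ ($X = \left(121 - 7840\right) + 25762 = -7719 + 25762 = 18043$)
$L{\left(N,R \right)} = -28$ ($L{\left(N,R \right)} = -8 - 20 = -28$)
$T = -18071$ ($T = -28 - 18043 = -18071$)
$T - 152054 = -18071 - 152054 = -170125$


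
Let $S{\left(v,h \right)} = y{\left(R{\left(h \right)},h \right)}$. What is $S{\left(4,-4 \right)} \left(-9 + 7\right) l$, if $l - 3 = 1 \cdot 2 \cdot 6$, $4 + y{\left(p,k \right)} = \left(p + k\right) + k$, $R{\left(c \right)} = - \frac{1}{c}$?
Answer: $\frac{705}{2} \approx 352.5$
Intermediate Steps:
$y{\left(p,k \right)} = -4 + p + 2 k$ ($y{\left(p,k \right)} = -4 + \left(\left(p + k\right) + k\right) = -4 + \left(\left(k + p\right) + k\right) = -4 + \left(p + 2 k\right) = -4 + p + 2 k$)
$S{\left(v,h \right)} = -4 - \frac{1}{h} + 2 h$
$l = 15$ ($l = 3 + 1 \cdot 2 \cdot 6 = 3 + 2 \cdot 6 = 3 + 12 = 15$)
$S{\left(4,-4 \right)} \left(-9 + 7\right) l = \left(-4 - \frac{1}{-4} + 2 \left(-4\right)\right) \left(-9 + 7\right) 15 = \left(-4 - - \frac{1}{4} - 8\right) \left(\left(-2\right) 15\right) = \left(-4 + \frac{1}{4} - 8\right) \left(-30\right) = \left(- \frac{47}{4}\right) \left(-30\right) = \frac{705}{2}$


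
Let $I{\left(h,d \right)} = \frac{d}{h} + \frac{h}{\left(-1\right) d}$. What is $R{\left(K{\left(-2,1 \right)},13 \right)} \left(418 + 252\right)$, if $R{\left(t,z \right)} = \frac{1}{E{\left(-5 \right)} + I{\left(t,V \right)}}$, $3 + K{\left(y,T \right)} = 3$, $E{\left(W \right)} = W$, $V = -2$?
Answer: $0$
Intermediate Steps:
$K{\left(y,T \right)} = 0$ ($K{\left(y,T \right)} = -3 + 3 = 0$)
$I{\left(h,d \right)} = \frac{d}{h} - \frac{h}{d}$ ($I{\left(h,d \right)} = \frac{d}{h} + h \left(- \frac{1}{d}\right) = \frac{d}{h} - \frac{h}{d}$)
$R{\left(t,z \right)} = \frac{1}{-5 + \frac{t}{2} - \frac{2}{t}}$ ($R{\left(t,z \right)} = \frac{1}{-5 - \left(\frac{2}{t} + \frac{t}{-2}\right)} = \frac{1}{-5 - \left(\frac{2}{t} + t \left(- \frac{1}{2}\right)\right)} = \frac{1}{-5 + \left(- \frac{2}{t} + \frac{t}{2}\right)} = \frac{1}{-5 + \left(\frac{t}{2} - \frac{2}{t}\right)} = \frac{1}{-5 + \frac{t}{2} - \frac{2}{t}}$)
$R{\left(K{\left(-2,1 \right)},13 \right)} \left(418 + 252\right) = \left(-2\right) 0 \frac{1}{4 - 0 \left(-10 + 0\right)} \left(418 + 252\right) = \left(-2\right) 0 \frac{1}{4 - 0 \left(-10\right)} 670 = \left(-2\right) 0 \frac{1}{4 + 0} \cdot 670 = \left(-2\right) 0 \cdot \frac{1}{4} \cdot 670 = 0 \cdot 670 = 0$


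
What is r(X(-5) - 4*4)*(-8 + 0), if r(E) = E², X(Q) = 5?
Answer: -968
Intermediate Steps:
r(X(-5) - 4*4)*(-8 + 0) = (5 - 4*4)²*(-8 + 0) = (5 - 16)²*(-8) = (-11)²*(-8) = 121*(-8) = -968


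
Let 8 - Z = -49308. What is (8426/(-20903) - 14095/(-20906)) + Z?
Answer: 21551117661117/436998118 ≈ 49316.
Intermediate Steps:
Z = 49316 (Z = 8 - 1*(-49308) = 8 + 49308 = 49316)
(8426/(-20903) - 14095/(-20906)) + Z = (8426/(-20903) - 14095/(-20906)) + 49316 = (8426*(-1/20903) - 14095*(-1/20906)) + 49316 = (-8426/20903 + 14095/20906) + 49316 = 118473829/436998118 + 49316 = 21551117661117/436998118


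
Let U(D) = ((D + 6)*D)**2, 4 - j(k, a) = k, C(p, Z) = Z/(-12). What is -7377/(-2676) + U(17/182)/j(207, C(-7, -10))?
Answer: 136844911087581/49669118552144 ≈ 2.7551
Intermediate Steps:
C(p, Z) = -Z/12 (C(p, Z) = Z*(-1/12) = -Z/12)
j(k, a) = 4 - k
U(D) = D**2*(6 + D)**2 (U(D) = ((6 + D)*D)**2 = (D*(6 + D))**2 = D**2*(6 + D)**2)
-7377/(-2676) + U(17/182)/j(207, C(-7, -10)) = -7377/(-2676) + ((17/182)**2*(6 + 17/182)**2)/(4 - 1*207) = -7377*(-1/2676) + ((17*(1/182))**2*(6 + 17*(1/182))**2)/(4 - 207) = 2459/892 + ((17/182)**2*(6 + 17/182)**2)/(-203) = 2459/892 + (289*(1109/182)**2/33124)*(-1/203) = 2459/892 + ((289/33124)*(1229881/33124))*(-1/203) = 2459/892 + (355435609/1097199376)*(-1/203) = 2459/892 - 355435609/222731473328 = 136844911087581/49669118552144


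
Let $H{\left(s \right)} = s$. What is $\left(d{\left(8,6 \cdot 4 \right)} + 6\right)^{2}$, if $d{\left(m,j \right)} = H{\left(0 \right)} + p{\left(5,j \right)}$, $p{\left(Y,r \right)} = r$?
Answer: $900$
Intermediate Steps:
$d{\left(m,j \right)} = j$ ($d{\left(m,j \right)} = 0 + j = j$)
$\left(d{\left(8,6 \cdot 4 \right)} + 6\right)^{2} = \left(6 \cdot 4 + 6\right)^{2} = \left(24 + 6\right)^{2} = 30^{2} = 900$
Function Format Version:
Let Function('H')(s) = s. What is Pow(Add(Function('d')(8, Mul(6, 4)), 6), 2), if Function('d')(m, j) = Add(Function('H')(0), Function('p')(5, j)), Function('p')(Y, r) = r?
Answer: 900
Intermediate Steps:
Function('d')(m, j) = j (Function('d')(m, j) = Add(0, j) = j)
Pow(Add(Function('d')(8, Mul(6, 4)), 6), 2) = Pow(Add(Mul(6, 4), 6), 2) = Pow(Add(24, 6), 2) = Pow(30, 2) = 900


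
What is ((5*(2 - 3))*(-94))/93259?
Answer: 470/93259 ≈ 0.0050397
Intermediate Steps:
((5*(2 - 3))*(-94))/93259 = ((5*(-1))*(-94))*(1/93259) = -5*(-94)*(1/93259) = 470*(1/93259) = 470/93259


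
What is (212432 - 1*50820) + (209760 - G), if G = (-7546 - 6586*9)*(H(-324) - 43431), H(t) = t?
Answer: -2923337728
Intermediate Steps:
G = 2923709100 (G = (-7546 - 6586*9)*(-324 - 43431) = (-7546 - 59274)*(-43755) = -66820*(-43755) = 2923709100)
(212432 - 1*50820) + (209760 - G) = (212432 - 1*50820) + (209760 - 1*2923709100) = (212432 - 50820) + (209760 - 2923709100) = 161612 - 2923499340 = -2923337728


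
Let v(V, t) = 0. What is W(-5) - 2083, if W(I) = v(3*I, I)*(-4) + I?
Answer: -2088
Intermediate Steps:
W(I) = I (W(I) = 0*(-4) + I = 0 + I = I)
W(-5) - 2083 = -5 - 2083 = -2088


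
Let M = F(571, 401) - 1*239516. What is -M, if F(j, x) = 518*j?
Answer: -56262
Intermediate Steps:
M = 56262 (M = 518*571 - 1*239516 = 295778 - 239516 = 56262)
-M = -1*56262 = -56262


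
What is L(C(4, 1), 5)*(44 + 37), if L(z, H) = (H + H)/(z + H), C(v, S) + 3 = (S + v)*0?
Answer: 405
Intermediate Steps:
C(v, S) = -3 (C(v, S) = -3 + (S + v)*0 = -3 + 0 = -3)
L(z, H) = 2*H/(H + z) (L(z, H) = (2*H)/(H + z) = 2*H/(H + z))
L(C(4, 1), 5)*(44 + 37) = (2*5/(5 - 3))*(44 + 37) = (2*5/2)*81 = (2*5*(1/2))*81 = 5*81 = 405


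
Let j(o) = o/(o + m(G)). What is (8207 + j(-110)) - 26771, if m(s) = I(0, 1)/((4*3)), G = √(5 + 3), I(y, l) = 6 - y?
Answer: -4065296/219 ≈ -18563.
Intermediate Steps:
G = 2*√2 (G = √8 = 2*√2 ≈ 2.8284)
m(s) = ½ (m(s) = (6 - 1*0)/((4*3)) = (6 + 0)/12 = 6*(1/12) = ½)
j(o) = o/(½ + o) (j(o) = o/(o + ½) = o/(½ + o))
(8207 + j(-110)) - 26771 = (8207 + 2*(-110)/(1 + 2*(-110))) - 26771 = (8207 + 2*(-110)/(1 - 220)) - 26771 = (8207 + 2*(-110)/(-219)) - 26771 = (8207 + 2*(-110)*(-1/219)) - 26771 = (8207 + 220/219) - 26771 = 1797553/219 - 26771 = -4065296/219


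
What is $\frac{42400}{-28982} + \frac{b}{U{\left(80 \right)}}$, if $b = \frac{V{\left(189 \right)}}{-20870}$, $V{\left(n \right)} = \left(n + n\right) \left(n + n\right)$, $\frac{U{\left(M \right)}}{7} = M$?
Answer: $- \frac{8922827573}{6048543400} \approx -1.4752$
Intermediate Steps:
$U{\left(M \right)} = 7 M$
$V{\left(n \right)} = 4 n^{2}$ ($V{\left(n \right)} = 2 n 2 n = 4 n^{2}$)
$b = - \frac{71442}{10435}$ ($b = \frac{4 \cdot 189^{2}}{-20870} = 4 \cdot 35721 \left(- \frac{1}{20870}\right) = 142884 \left(- \frac{1}{20870}\right) = - \frac{71442}{10435} \approx -6.8464$)
$\frac{42400}{-28982} + \frac{b}{U{\left(80 \right)}} = \frac{42400}{-28982} - \frac{71442}{10435 \cdot 7 \cdot 80} = 42400 \left(- \frac{1}{28982}\right) - \frac{71442}{10435 \cdot 560} = - \frac{21200}{14491} - \frac{5103}{417400} = - \frac{8922827573}{6048543400}$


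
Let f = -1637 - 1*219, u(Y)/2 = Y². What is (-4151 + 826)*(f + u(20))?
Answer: 3511200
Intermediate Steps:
u(Y) = 2*Y²
f = -1856 (f = -1637 - 219 = -1856)
(-4151 + 826)*(f + u(20)) = (-4151 + 826)*(-1856 + 2*20²) = -3325*(-1856 + 2*400) = -3325*(-1856 + 800) = -3325*(-1056) = 3511200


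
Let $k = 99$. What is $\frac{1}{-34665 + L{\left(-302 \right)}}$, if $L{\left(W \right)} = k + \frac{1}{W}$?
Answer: $- \frac{302}{10438933} \approx -2.893 \cdot 10^{-5}$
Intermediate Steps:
$L{\left(W \right)} = 99 + \frac{1}{W}$
$\frac{1}{-34665 + L{\left(-302 \right)}} = \frac{1}{-34665 + \left(99 + \frac{1}{-302}\right)} = \frac{1}{-34665 + \left(99 - \frac{1}{302}\right)} = \frac{1}{-34665 + \frac{29897}{302}} = \frac{1}{- \frac{10438933}{302}} = - \frac{302}{10438933}$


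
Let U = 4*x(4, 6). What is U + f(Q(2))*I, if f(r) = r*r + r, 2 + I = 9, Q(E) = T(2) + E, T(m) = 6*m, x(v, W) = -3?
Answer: 1458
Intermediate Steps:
Q(E) = 12 + E (Q(E) = 6*2 + E = 12 + E)
U = -12 (U = 4*(-3) = -12)
I = 7 (I = -2 + 9 = 7)
f(r) = r + r² (f(r) = r² + r = r + r²)
U + f(Q(2))*I = -12 + ((12 + 2)*(1 + (12 + 2)))*7 = -12 + (14*(1 + 14))*7 = -12 + (14*15)*7 = -12 + 210*7 = -12 + 1470 = 1458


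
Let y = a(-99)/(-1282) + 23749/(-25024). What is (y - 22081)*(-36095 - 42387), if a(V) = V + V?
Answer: 817598849451101/471776 ≈ 1.7330e+9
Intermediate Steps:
a(V) = 2*V
y = -749749/943552 (y = (2*(-99))/(-1282) + 23749/(-25024) = -198*(-1/1282) + 23749*(-1/25024) = 99/641 - 1397/1472 = -749749/943552 ≈ -0.79460)
(y - 22081)*(-36095 - 42387) = (-749749/943552 - 22081)*(-36095 - 42387) = -20835321461/943552*(-78482) = 817598849451101/471776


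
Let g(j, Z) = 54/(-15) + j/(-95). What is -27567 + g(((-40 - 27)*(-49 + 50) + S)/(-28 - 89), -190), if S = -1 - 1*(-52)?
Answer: -61289447/2223 ≈ -27571.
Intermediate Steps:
S = 51 (S = -1 + 52 = 51)
g(j, Z) = -18/5 - j/95 (g(j, Z) = 54*(-1/15) + j*(-1/95) = -18/5 - j/95)
-27567 + g(((-40 - 27)*(-49 + 50) + S)/(-28 - 89), -190) = -27567 + (-18/5 - ((-40 - 27)*(-49 + 50) + 51)/(95*(-28 - 89))) = -27567 + (-18/5 - (-67*1 + 51)/(95*(-117))) = -27567 + (-18/5 - (-67 + 51)*(-1)/(95*117)) = -27567 + (-18/5 - (-16)*(-1)/(95*117)) = -27567 + (-18/5 - 1/95*16/117) = -27567 + (-18/5 - 16/11115) = -27567 - 8006/2223 = -61289447/2223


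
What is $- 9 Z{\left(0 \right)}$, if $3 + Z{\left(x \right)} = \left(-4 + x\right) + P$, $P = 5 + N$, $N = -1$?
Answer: $27$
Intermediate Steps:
$P = 4$ ($P = 5 - 1 = 4$)
$Z{\left(x \right)} = -3 + x$ ($Z{\left(x \right)} = -3 + \left(\left(-4 + x\right) + 4\right) = -3 + x$)
$- 9 Z{\left(0 \right)} = - 9 \left(-3 + 0\right) = \left(-9\right) \left(-3\right) = 27$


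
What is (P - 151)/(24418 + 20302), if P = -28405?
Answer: -7139/11180 ≈ -0.63855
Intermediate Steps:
(P - 151)/(24418 + 20302) = (-28405 - 151)/(24418 + 20302) = -28556/44720 = -28556*1/44720 = -7139/11180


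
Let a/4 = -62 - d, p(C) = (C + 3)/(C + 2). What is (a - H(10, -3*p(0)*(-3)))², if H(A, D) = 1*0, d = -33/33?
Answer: 59536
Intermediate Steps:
d = -1 (d = -33*1/33 = -1)
p(C) = (3 + C)/(2 + C)
H(A, D) = 0
a = -244 (a = 4*(-62 - 1*(-1)) = 4*(-62 + 1) = 4*(-61) = -244)
(a - H(10, -3*p(0)*(-3)))² = (-244 - 1*0)² = (-244 + 0)² = (-244)² = 59536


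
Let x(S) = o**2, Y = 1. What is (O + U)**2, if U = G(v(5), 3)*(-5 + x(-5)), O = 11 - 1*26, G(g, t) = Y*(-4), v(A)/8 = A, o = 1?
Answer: 1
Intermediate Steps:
x(S) = 1 (x(S) = 1**2 = 1)
v(A) = 8*A
G(g, t) = -4 (G(g, t) = 1*(-4) = -4)
O = -15 (O = 11 - 26 = -15)
U = 16 (U = -4*(-5 + 1) = -4*(-4) = 16)
(O + U)**2 = (-15 + 16)**2 = 1**2 = 1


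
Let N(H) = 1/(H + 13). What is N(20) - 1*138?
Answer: -4553/33 ≈ -137.97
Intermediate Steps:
N(H) = 1/(13 + H)
N(20) - 1*138 = 1/(13 + 20) - 1*138 = 1/33 - 138 = -4553/33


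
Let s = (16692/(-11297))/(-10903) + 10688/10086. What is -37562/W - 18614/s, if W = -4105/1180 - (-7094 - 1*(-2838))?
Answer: -89304082718990179277/5082135773736490 ≈ -17572.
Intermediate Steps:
s = 50639309420/47780947401 (s = (16692*(-1/11297))*(-1/10903) + 10688*(1/10086) = -1284/869*(-1/10903) + 5344/5043 = 1284/9474707 + 5344/5043 = 50639309420/47780947401 ≈ 1.0598)
W = 1003595/236 (W = -4105*1/1180 - (-7094 + 2838) = -821/236 - 1*(-4256) = -821/236 + 4256 = 1003595/236 ≈ 4252.5)
-37562/W - 18614/s = -37562/1003595/236 - 18614/50639309420/47780947401 = -37562*236/1003595 - 18614*47780947401/50639309420 = -8864632/1003595 - 444697277461107/25319654710 = -89304082718990179277/5082135773736490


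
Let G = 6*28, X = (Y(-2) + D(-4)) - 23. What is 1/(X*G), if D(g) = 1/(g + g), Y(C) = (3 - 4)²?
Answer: -1/3717 ≈ -0.00026903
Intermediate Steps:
Y(C) = 1 (Y(C) = (-1)² = 1)
D(g) = 1/(2*g)
X = -177/8 (X = (1 + (½)/(-4)) - 23 = (1 + (½)*(-¼)) - 23 = (1 - ⅛) - 23 = 7/8 - 23 = -177/8 ≈ -22.125)
G = 168
1/(X*G) = 1/(-177/8*168) = 1/(-3717) = -1/3717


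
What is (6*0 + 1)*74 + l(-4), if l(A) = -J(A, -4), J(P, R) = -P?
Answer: 70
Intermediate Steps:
l(A) = A (l(A) = -(-1)*A = A)
(6*0 + 1)*74 + l(-4) = (6*0 + 1)*74 - 4 = (0 + 1)*74 - 4 = 1*74 - 4 = 74 - 4 = 70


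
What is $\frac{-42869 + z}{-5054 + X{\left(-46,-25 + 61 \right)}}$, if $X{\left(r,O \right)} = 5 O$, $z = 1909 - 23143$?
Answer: $\frac{64103}{4874} \approx 13.152$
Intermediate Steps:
$z = -21234$ ($z = 1909 - 23143 = -21234$)
$\frac{-42869 + z}{-5054 + X{\left(-46,-25 + 61 \right)}} = \frac{-42869 - 21234}{-5054 + 5 \left(-25 + 61\right)} = - \frac{64103}{-5054 + 5 \cdot 36} = - \frac{64103}{-5054 + 180} = - \frac{64103}{-4874} = \left(-64103\right) \left(- \frac{1}{4874}\right) = \frac{64103}{4874}$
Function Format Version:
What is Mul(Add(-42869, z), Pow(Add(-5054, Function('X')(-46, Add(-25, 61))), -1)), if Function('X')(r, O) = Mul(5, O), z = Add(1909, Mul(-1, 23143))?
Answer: Rational(64103, 4874) ≈ 13.152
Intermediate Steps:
z = -21234 (z = Add(1909, -23143) = -21234)
Mul(Add(-42869, z), Pow(Add(-5054, Function('X')(-46, Add(-25, 61))), -1)) = Mul(Add(-42869, -21234), Pow(Add(-5054, Mul(5, Add(-25, 61))), -1)) = Mul(-64103, Pow(Add(-5054, Mul(5, 36)), -1)) = Mul(-64103, Pow(Add(-5054, 180), -1)) = Mul(-64103, Pow(-4874, -1)) = Mul(-64103, Rational(-1, 4874)) = Rational(64103, 4874)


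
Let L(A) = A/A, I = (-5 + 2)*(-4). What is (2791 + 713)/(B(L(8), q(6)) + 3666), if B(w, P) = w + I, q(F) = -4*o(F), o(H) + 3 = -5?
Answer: 3504/3679 ≈ 0.95243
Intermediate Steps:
o(H) = -8 (o(H) = -3 - 5 = -8)
q(F) = 32 (q(F) = -4*(-8) = 32)
I = 12 (I = -3*(-4) = 12)
L(A) = 1
B(w, P) = 12 + w (B(w, P) = w + 12 = 12 + w)
(2791 + 713)/(B(L(8), q(6)) + 3666) = (2791 + 713)/((12 + 1) + 3666) = 3504/(13 + 3666) = 3504/3679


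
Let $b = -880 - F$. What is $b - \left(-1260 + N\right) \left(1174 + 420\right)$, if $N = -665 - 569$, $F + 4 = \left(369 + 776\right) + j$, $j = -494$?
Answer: $3973909$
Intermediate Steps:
$F = 647$ ($F = -4 + \left(\left(369 + 776\right) - 494\right) = -4 + \left(1145 - 494\right) = -4 + 651 = 647$)
$N = -1234$ ($N = -665 - 569 = -1234$)
$b = -1527$ ($b = -880 - 647 = -1527$)
$b - \left(-1260 + N\right) \left(1174 + 420\right) = -1527 - \left(-1260 - 1234\right) \left(1174 + 420\right) = -1527 - \left(-2494\right) 1594 = -1527 - -3975436 = -1527 + 3975436 = 3973909$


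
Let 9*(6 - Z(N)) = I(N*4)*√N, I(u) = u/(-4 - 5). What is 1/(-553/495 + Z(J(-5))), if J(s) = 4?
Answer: 4455/23513 ≈ 0.18947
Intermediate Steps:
I(u) = -u/9 (I(u) = u/(-9) = u*(-⅑) = -u/9)
Z(N) = 6 + 4*N^(3/2)/81 (Z(N) = 6 - (-N*4/9)*√N/9 = 6 - (-4*N/9)*√N/9 = 6 - (-4)*N^(3/2)/81 = 6 + 4*N^(3/2)/81)
1/(-553/495 + Z(J(-5))) = 1/(-553/495 + (6 + 4*4^(3/2)/81)) = 1/(-553*1/495 + (6 + (4/81)*8)) = 1/(-553/495 + (6 + 32/81)) = 1/(-553/495 + 518/81) = 1/(23513/4455) = 4455/23513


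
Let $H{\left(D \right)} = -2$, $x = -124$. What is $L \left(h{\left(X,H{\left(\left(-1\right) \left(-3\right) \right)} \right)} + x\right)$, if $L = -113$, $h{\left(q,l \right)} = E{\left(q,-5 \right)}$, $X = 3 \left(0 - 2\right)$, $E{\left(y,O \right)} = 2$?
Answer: $13786$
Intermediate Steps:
$X = -6$ ($X = 3 \left(-2\right) = -6$)
$h{\left(q,l \right)} = 2$
$L \left(h{\left(X,H{\left(\left(-1\right) \left(-3\right) \right)} \right)} + x\right) = - 113 \left(2 - 124\right) = \left(-113\right) \left(-122\right) = 13786$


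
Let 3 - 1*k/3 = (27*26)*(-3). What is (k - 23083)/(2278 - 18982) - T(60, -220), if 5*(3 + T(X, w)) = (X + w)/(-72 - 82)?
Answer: 1220393/321552 ≈ 3.7953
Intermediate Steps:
k = 6327 (k = 9 - 3*27*26*(-3) = 9 - 2106*(-3) = 9 - 3*(-2106) = 9 + 6318 = 6327)
T(X, w) = -3 - X/770 - w/770 (T(X, w) = -3 + ((X + w)/(-72 - 82))/5 = -3 + ((X + w)/(-154))/5 = -3 + ((X + w)*(-1/154))/5 = -3 + (-X/154 - w/154)/5 = -3 + (-X/770 - w/770) = -3 - X/770 - w/770)
(k - 23083)/(2278 - 18982) - T(60, -220) = (6327 - 23083)/(2278 - 18982) - (-3 - 1/770*60 - 1/770*(-220)) = -16756/(-16704) - (-3 - 6/77 + 2/7) = -16756*(-1/16704) - 1*(-215/77) = 4189/4176 + 215/77 = 1220393/321552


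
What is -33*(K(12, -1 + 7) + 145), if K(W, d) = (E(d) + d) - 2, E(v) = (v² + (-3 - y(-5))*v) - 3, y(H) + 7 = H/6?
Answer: -6963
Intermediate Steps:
y(H) = -7 + H/6
E(v) = -3 + v² + 29*v/6 (E(v) = (v² + (-3 - (-7 + (⅙)*(-5)))*v) - 3 = (v² + (-3 - (-7 - ⅚))*v) - 3 = (v² + (-3 - 1*(-47/6))*v) - 3 = (v² + (-3 + 47/6)*v) - 3 = (v² + 29*v/6) - 3 = -3 + v² + 29*v/6)
K(W, d) = -5 + d² + 35*d/6 (K(W, d) = ((-3 + d² + 29*d/6) + d) - 2 = (-3 + d² + 35*d/6) - 2 = -5 + d² + 35*d/6)
-33*(K(12, -1 + 7) + 145) = -33*((-5 + (-1 + 7)² + 35*(-1 + 7)/6) + 145) = -33*((-5 + 6² + (35/6)*6) + 145) = -33*((-5 + 36 + 35) + 145) = -33*(66 + 145) = -33*211 = -6963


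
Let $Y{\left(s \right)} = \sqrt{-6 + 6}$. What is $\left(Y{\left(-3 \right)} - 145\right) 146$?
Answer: $-21170$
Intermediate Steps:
$Y{\left(s \right)} = 0$ ($Y{\left(s \right)} = \sqrt{0} = 0$)
$\left(Y{\left(-3 \right)} - 145\right) 146 = \left(0 - 145\right) 146 = \left(-145\right) 146 = -21170$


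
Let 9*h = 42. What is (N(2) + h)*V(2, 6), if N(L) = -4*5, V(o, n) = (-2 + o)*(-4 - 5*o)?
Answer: 0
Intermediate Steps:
h = 14/3 (h = (⅑)*42 = 14/3 ≈ 4.6667)
V(o, n) = (-4 - 5*o)*(-2 + o)
N(L) = -20
(N(2) + h)*V(2, 6) = (-20 + 14/3)*(8 - 5*2² + 6*2) = -46*(8 - 5*4 + 12)/3 = -46*(8 - 20 + 12)/3 = -46/3*0 = 0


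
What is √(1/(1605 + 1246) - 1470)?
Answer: I*√11948452619/2851 ≈ 38.341*I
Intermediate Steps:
√(1/(1605 + 1246) - 1470) = √(1/2851 - 1470) = √(-4190969/2851) = I*√11948452619/2851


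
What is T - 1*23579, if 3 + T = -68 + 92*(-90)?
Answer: -31930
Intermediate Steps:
T = -8351 (T = -3 + (-68 + 92*(-90)) = -3 + (-68 - 8280) = -3 - 8348 = -8351)
T - 1*23579 = -8351 - 1*23579 = -8351 - 23579 = -31930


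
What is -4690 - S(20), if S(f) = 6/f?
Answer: -46903/10 ≈ -4690.3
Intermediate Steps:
-4690 - S(20) = -4690 - 6/20 = -4690 - 1*3/10 = -4690 - 3/10 = -46903/10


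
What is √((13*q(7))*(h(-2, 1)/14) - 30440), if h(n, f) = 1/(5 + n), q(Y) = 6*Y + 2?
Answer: I*√13418034/21 ≈ 174.43*I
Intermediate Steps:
q(Y) = 2 + 6*Y
√((13*q(7))*(h(-2, 1)/14) - 30440) = √((13*(2 + 6*7))*(1/((5 - 2)*14)) - 30440) = √((13*(2 + 42))*((1/14)/3) - 30440) = √((13*44)*((⅓)*(1/14)) - 30440) = √(572*(1/42) - 30440) = √(286/21 - 30440) = √(-638954/21) = I*√13418034/21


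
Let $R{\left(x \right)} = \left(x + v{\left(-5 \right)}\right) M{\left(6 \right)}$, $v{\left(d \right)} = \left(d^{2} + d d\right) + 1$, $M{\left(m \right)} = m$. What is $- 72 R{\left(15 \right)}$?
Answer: $-28512$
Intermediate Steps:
$v{\left(d \right)} = 1 + 2 d^{2}$ ($v{\left(d \right)} = \left(d^{2} + d^{2}\right) + 1 = 2 d^{2} + 1 = 1 + 2 d^{2}$)
$R{\left(x \right)} = 306 + 6 x$ ($R{\left(x \right)} = \left(x + \left(1 + 2 \left(-5\right)^{2}\right)\right) 6 = \left(x + \left(1 + 2 \cdot 25\right)\right) 6 = \left(x + \left(1 + 50\right)\right) 6 = \left(x + 51\right) 6 = \left(51 + x\right) 6 = 306 + 6 x$)
$- 72 R{\left(15 \right)} = - 72 \left(306 + 6 \cdot 15\right) = - 72 \left(306 + 90\right) = \left(-72\right) 396 = -28512$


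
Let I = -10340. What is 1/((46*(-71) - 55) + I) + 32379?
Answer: 442329518/13661 ≈ 32379.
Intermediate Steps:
1/((46*(-71) - 55) + I) + 32379 = 1/((46*(-71) - 55) - 10340) + 32379 = 1/((-3266 - 55) - 10340) + 32379 = 1/(-3321 - 10340) + 32379 = 1/(-13661) + 32379 = -1/13661 + 32379 = 442329518/13661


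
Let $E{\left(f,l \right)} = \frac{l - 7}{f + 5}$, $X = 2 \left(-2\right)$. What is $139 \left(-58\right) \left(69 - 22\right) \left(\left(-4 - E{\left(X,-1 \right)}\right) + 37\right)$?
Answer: $-15535474$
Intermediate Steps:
$X = -4$
$E{\left(f,l \right)} = \frac{-7 + l}{5 + f}$
$139 \left(-58\right) \left(69 - 22\right) \left(\left(-4 - E{\left(X,-1 \right)}\right) + 37\right) = 139 \left(-58\right) \left(69 - 22\right) \left(\left(-4 - \frac{-7 - 1}{5 - 4}\right) + 37\right) = - 8062 \cdot 47 \left(\left(-4 - 1^{-1} \left(-8\right)\right) + 37\right) = - 8062 \cdot 47 \left(\left(-4 - 1 \left(-8\right)\right) + 37\right) = - 8062 \cdot 47 \left(\left(-4 - -8\right) + 37\right) = - 8062 \cdot 47 \left(\left(-4 + 8\right) + 37\right) = - 8062 \cdot 47 \left(4 + 37\right) = - 8062 \cdot 47 \cdot 41 = \left(-8062\right) 1927 = -15535474$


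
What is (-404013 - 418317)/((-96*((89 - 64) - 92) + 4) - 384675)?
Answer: 822330/378239 ≈ 2.1741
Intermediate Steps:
(-404013 - 418317)/((-96*((89 - 64) - 92) + 4) - 384675) = -822330/((-96*(25 - 92) + 4) - 384675) = -822330/((-96*(-67) + 4) - 384675) = -822330/((6432 + 4) - 384675) = -822330/(6436 - 384675) = -822330/(-378239) = -822330*(-1/378239) = 822330/378239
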